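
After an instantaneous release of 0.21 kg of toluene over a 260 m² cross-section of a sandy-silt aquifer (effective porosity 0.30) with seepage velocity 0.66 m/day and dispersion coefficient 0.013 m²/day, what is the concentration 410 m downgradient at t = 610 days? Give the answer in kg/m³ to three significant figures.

For an instantaneous plane source, C(x,t) = M/(n_e·A·√(4πDt)) · exp(−(x−vt)²/(4Dt)), with n_e·A the pore (flow) area.
Plume center vt = 0.66 × 610 = 402.6 m, so the well at 410 m is 7.4 m downgradient of the peak.
√(4πDt) = 9.983 m, giving peak height M/(n_e·A·√(4πDt)) = 0.21/(0.30 × 260 × 9.983) = 0.0002697 kg/m³.
(x−vt)²/(4Dt) = (7.4)²/(4 × 0.013 × 610) = 1.726; exp(−1.726) = 0.1780.
C = 0.0002697 × 0.1780 = 4.80e-05 kg/m³.

4.80e-05 kg/m³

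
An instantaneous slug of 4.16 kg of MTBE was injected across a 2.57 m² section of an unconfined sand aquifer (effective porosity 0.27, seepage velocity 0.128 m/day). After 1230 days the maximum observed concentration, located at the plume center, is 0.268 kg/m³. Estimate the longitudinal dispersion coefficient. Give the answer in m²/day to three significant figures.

At the plume center C_max = M/(n_e·A·√(4πDt)), so D = M²/(4πt·(n_e·A·C_max)²).
n_e·A·C_max = 0.27 × 2.57 × 0.268 = 0.1860 kg/m.
D = 4.16²/(4π × 1230 × 0.1860²) = 0.0324 m²/day.

0.0324 m²/day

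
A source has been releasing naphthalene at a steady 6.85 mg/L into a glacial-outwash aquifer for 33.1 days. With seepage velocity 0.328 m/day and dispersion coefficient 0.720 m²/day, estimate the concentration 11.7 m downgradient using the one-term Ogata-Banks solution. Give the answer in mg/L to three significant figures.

For a continuous step input, C/C₀ ≈ ½·erfc((x−vt)/(2√(Dt))).
vt = 0.328 × 33.1 = 10.8568 m and 2√(Dt) = 2√(0.720 × 33.1) = 9.764 m.
Argument (x−vt)/(2√(Dt)) = (11.7 − 10.8568)/9.764 = 0.08636; ½·erfc(0.08636) = 0.4514.
C = 6.85 × 0.4514 = 3.09 mg/L.

3.09 mg/L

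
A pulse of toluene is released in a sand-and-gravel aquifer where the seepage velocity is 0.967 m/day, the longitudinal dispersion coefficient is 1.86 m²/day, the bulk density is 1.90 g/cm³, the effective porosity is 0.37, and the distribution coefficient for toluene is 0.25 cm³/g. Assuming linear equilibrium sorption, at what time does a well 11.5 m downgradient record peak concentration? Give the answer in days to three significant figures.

Retardation factor R = 1 + ρ_b·K_d/n = 1 + 1.90 × 0.25/0.37 = 2.284.
Sorption retards both mechanisms: v_R = v/R = 0.4234 m/day, D_R = D/R = 0.8144 m²/day.
Peak time from v_R²t² + 2D_R t − x² = 0: t = (√(D_R² + v_R²x²) − D_R)/v_R².
√(D_R² + v_R²x²) = √(0.8144² + 0.4234² × 11.5²) = 4.937; v_R² = 0.1793.
t = (4.937 − 0.8144)/0.1793 = 23.0 days.

23.0 days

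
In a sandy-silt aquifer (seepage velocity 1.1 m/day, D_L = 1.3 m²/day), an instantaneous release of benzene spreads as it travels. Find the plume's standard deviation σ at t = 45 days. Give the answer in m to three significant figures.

10.8 m

Dispersive spreading gives a Gaussian with σ² = 2Dt; advection only shifts the center.
σ = √(2 × 1.3 × 45) = 10.8 m.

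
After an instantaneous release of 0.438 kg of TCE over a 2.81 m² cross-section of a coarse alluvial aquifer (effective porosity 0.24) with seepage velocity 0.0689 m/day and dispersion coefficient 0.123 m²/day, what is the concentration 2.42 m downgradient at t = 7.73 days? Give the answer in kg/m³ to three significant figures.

0.0736 kg/m³

For an instantaneous plane source, C(x,t) = M/(n_e·A·√(4πDt)) · exp(−(x−vt)²/(4Dt)), with n_e·A the pore (flow) area.
Plume center vt = 0.0689 × 7.73 = 0.532597 m, so the well at 2.42 m is 1.887403 m downgradient of the peak.
√(4πDt) = 3.457 m, giving peak height M/(n_e·A·√(4πDt)) = 0.438/(0.24 × 2.81 × 3.457) = 0.1879 kg/m³.
(x−vt)²/(4Dt) = (1.887403)²/(4 × 0.123 × 7.73) = 0.9367; exp(−0.9367) = 0.3919.
C = 0.1879 × 0.3919 = 0.0736 kg/m³.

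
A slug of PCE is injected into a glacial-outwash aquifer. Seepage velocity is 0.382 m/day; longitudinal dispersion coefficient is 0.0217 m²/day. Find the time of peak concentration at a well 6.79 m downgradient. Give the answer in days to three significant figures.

17.6 days

For the 1D instantaneous-source solution, setting ∂C/∂t = 0 at fixed x gives v²t² + 2Dt − x² = 0, so t = (√(D² + v²x²) − D)/v².
√(D² + v²x²) = √(0.0217² + 0.382² × 6.79²) = 2.594; v² = 0.145924.
t = (2.594 − 0.0217)/0.145924 = 17.6 days (vs. the pure-advection estimate x/v = 17.8 d).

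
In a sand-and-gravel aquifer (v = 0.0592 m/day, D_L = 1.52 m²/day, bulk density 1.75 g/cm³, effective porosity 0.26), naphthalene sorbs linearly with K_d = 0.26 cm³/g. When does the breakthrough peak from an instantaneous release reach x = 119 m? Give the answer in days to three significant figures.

Retardation factor R = 1 + ρ_b·K_d/n = 1 + 1.75 × 0.26/0.26 = 2.750.
Sorption retards both mechanisms: v_R = v/R = 0.02153 m/day, D_R = D/R = 0.5527 m²/day.
Peak time from v_R²t² + 2D_R t − x² = 0: t = (√(D_R² + v_R²x²) − D_R)/v_R².
√(D_R² + v_R²x²) = √(0.5527² + 0.02153² × 119²) = 2.621; v_R² = 0.0004635.
t = (2.621 − 0.5527)/0.0004635 = 4460 days.

4460 days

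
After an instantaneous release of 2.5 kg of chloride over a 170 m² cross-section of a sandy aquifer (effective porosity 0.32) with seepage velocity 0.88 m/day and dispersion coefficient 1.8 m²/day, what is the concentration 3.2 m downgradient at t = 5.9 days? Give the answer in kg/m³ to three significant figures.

0.00362 kg/m³

For an instantaneous plane source, C(x,t) = M/(n_e·A·√(4πDt)) · exp(−(x−vt)²/(4Dt)), with n_e·A the pore (flow) area.
Plume center vt = 0.88 × 5.9 = 5.192 m, so the well at 3.2 m is 1.992 m upgradient of the peak.
√(4πDt) = 11.55 m, giving peak height M/(n_e·A·√(4πDt)) = 2.5/(0.32 × 170 × 11.55) = 0.003979 kg/m³.
(x−vt)²/(4Dt) = (-1.992)²/(4 × 1.8 × 5.9) = 0.09341; exp(−0.09341) = 0.9108.
C = 0.003979 × 0.9108 = 0.00362 kg/m³.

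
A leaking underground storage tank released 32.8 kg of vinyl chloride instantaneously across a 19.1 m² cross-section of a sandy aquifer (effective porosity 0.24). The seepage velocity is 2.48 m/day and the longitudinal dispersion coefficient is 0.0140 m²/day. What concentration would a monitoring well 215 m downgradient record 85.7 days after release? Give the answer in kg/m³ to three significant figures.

0.520 kg/m³

For an instantaneous plane source, C(x,t) = M/(n_e·A·√(4πDt)) · exp(−(x−vt)²/(4Dt)), with n_e·A the pore (flow) area.
Plume center vt = 2.48 × 85.7 = 212.536 m, so the well at 215 m is 2.464 m downgradient of the peak.
√(4πDt) = 3.883 m, giving peak height M/(n_e·A·√(4πDt)) = 32.8/(0.24 × 19.1 × 3.883) = 1.843 kg/m³.
(x−vt)²/(4Dt) = (2.464)²/(4 × 0.0140 × 85.7) = 1.265; exp(−1.265) = 0.2822.
C = 1.843 × 0.2822 = 0.520 kg/m³.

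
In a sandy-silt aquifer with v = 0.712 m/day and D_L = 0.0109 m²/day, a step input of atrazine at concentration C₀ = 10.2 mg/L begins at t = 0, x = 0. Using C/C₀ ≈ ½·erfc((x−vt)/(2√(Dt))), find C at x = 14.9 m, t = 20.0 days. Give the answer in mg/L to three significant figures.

1.62 mg/L

For a continuous step input, C/C₀ ≈ ½·erfc((x−vt)/(2√(Dt))).
vt = 0.712 × 20.0 = 14.24 m and 2√(Dt) = 2√(0.0109 × 20.0) = 0.9338 m.
Argument (x−vt)/(2√(Dt)) = (14.9 − 14.24)/0.9338 = 0.7068; ½·erfc(0.7068) = 0.1588.
C = 10.2 × 0.1588 = 1.62 mg/L.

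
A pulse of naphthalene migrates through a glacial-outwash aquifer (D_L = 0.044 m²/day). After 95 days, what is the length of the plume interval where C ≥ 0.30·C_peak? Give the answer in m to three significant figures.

8.97 m

The plume is Gaussian with σ = √(2Dt) = √(2 × 0.044 × 95) = 2.891 m.
C/C_peak = exp(−Δx²/(2σ²)) = 0.30 ⇒ Δx = σ·√(−2 ln 0.30) = 2.891 × 1.552 = 4.487 m.
Width = 2Δx = 8.97 m.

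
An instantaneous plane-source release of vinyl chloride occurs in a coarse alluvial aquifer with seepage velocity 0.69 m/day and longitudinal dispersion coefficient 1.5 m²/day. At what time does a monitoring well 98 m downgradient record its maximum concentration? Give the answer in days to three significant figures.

For the 1D instantaneous-source solution, setting ∂C/∂t = 0 at fixed x gives v²t² + 2Dt − x² = 0, so t = (√(D² + v²x²) − D)/v².
√(D² + v²x²) = √(1.5² + 0.69² × 98²) = 67.64; v² = 0.4761.
t = (67.64 − 1.5)/0.4761 = 139 days (vs. the pure-advection estimate x/v = 142 d).

139 days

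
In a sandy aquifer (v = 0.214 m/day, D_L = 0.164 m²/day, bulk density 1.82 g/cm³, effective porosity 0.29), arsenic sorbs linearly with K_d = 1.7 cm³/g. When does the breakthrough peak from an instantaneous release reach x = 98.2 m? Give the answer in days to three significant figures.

5310 days

Retardation factor R = 1 + ρ_b·K_d/n = 1 + 1.82 × 1.7/0.29 = 11.67.
Sorption retards both mechanisms: v_R = v/R = 0.01834 m/day, D_R = D/R = 0.01405 m²/day.
Peak time from v_R²t² + 2D_R t − x² = 0: t = (√(D_R² + v_R²x²) − D_R)/v_R².
√(D_R² + v_R²x²) = √(0.01405² + 0.01834² × 98.2²) = 1.801; v_R² = 0.0003364.
t = (1.801 − 0.01405)/0.0003364 = 5310 days.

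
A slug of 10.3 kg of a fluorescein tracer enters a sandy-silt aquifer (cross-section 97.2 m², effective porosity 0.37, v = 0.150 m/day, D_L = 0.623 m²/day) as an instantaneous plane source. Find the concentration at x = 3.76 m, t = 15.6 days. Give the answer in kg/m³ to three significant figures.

0.0246 kg/m³

For an instantaneous plane source, C(x,t) = M/(n_e·A·√(4πDt)) · exp(−(x−vt)²/(4Dt)), with n_e·A the pore (flow) area.
Plume center vt = 0.150 × 15.6 = 2.34 m, so the well at 3.76 m is 1.42 m downgradient of the peak.
√(4πDt) = 11.05 m, giving peak height M/(n_e·A·√(4πDt)) = 10.3/(0.37 × 97.2 × 11.05) = 0.02592 kg/m³.
(x−vt)²/(4Dt) = (1.42)²/(4 × 0.623 × 15.6) = 0.05187; exp(−0.05187) = 0.9495.
C = 0.02592 × 0.9495 = 0.0246 kg/m³.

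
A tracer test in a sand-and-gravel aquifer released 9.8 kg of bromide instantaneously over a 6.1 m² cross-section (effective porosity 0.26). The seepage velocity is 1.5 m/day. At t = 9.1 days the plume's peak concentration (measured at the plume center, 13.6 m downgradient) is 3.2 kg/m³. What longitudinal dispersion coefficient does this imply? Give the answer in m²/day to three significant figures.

0.0326 m²/day

At the plume center C_max = M/(n_e·A·√(4πDt)), so D = M²/(4πt·(n_e·A·C_max)²).
n_e·A·C_max = 0.26 × 6.1 × 3.2 = 5.075 kg/m.
D = 9.8²/(4π × 9.1 × 5.075²) = 0.0326 m²/day.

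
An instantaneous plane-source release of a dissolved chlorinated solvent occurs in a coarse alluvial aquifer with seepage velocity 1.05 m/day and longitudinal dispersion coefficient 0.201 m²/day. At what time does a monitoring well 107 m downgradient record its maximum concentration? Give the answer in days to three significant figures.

For the 1D instantaneous-source solution, setting ∂C/∂t = 0 at fixed x gives v²t² + 2Dt − x² = 0, so t = (√(D² + v²x²) − D)/v².
√(D² + v²x²) = √(0.201² + 1.05² × 107²) = 112.4; v² = 1.1025.
t = (112.4 − 0.201)/1.1025 = 102 days (vs. the pure-advection estimate x/v = 102 d).

102 days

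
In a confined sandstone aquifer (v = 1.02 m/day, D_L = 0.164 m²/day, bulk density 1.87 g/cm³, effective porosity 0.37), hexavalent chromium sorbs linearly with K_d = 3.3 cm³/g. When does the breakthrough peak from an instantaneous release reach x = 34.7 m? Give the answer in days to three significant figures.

Retardation factor R = 1 + ρ_b·K_d/n = 1 + 1.87 × 3.3/0.37 = 17.68.
Sorption retards both mechanisms: v_R = v/R = 0.05769 m/day, D_R = D/R = 0.009276 m²/day.
Peak time from v_R²t² + 2D_R t − x² = 0: t = (√(D_R² + v_R²x²) − D_R)/v_R².
√(D_R² + v_R²x²) = √(0.009276² + 0.05769² × 34.7²) = 2.002; v_R² = 0.003328.
t = (2.002 − 0.009276)/0.003328 = 599 days.

599 days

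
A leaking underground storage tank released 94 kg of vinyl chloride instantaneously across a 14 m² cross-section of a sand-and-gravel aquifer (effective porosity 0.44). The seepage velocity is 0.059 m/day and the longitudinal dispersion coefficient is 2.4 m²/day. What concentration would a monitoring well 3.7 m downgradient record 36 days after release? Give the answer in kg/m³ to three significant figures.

For an instantaneous plane source, C(x,t) = M/(n_e·A·√(4πDt)) · exp(−(x−vt)²/(4Dt)), with n_e·A the pore (flow) area.
Plume center vt = 0.059 × 36 = 2.124 m, so the well at 3.7 m is 1.576 m downgradient of the peak.
√(4πDt) = 32.95 m, giving peak height M/(n_e·A·√(4πDt)) = 94/(0.44 × 14 × 32.95) = 0.4631 kg/m³.
(x−vt)²/(4Dt) = (1.576)²/(4 × 2.4 × 36) = 0.007187; exp(−0.007187) = 0.9928.
C = 0.4631 × 0.9928 = 0.460 kg/m³.

0.460 kg/m³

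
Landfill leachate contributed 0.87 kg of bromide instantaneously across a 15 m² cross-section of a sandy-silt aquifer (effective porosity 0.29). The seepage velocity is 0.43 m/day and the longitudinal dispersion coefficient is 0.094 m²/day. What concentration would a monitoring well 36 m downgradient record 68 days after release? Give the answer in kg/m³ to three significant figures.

0.00374 kg/m³

For an instantaneous plane source, C(x,t) = M/(n_e·A·√(4πDt)) · exp(−(x−vt)²/(4Dt)), with n_e·A the pore (flow) area.
Plume center vt = 0.43 × 68 = 29.24 m, so the well at 36 m is 6.76 m downgradient of the peak.
√(4πDt) = 8.962 m, giving peak height M/(n_e·A·√(4πDt)) = 0.87/(0.29 × 15 × 8.962) = 0.02232 kg/m³.
(x−vt)²/(4Dt) = (6.76)²/(4 × 0.094 × 68) = 1.787; exp(−1.787) = 0.1675.
C = 0.02232 × 0.1675 = 0.00374 kg/m³.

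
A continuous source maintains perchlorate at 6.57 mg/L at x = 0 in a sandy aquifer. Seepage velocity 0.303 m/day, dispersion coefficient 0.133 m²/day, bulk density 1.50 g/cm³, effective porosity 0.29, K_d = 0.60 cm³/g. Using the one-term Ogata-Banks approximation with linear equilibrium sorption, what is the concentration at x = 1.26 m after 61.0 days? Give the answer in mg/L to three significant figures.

Retardation factor R = 1 + ρ_b·K_d/n = 1 + 1.50 × 0.60/0.29 = 4.103.
Sorption retards both mechanisms: v_R = v/R = 0.07385 m/day, D_R = D/R = 0.03242 m²/day.
v_R·t = 0.07385 × 61.0 = 4.50485 m; 2√(D_R t) = 2.813 m; argument = (1.26 − 4.50485)/2.813 = -1.154.
C = C₀ × ½·erfc(-1.154) = 6.57 × 0.9487 = 6.23 mg/L.

6.23 mg/L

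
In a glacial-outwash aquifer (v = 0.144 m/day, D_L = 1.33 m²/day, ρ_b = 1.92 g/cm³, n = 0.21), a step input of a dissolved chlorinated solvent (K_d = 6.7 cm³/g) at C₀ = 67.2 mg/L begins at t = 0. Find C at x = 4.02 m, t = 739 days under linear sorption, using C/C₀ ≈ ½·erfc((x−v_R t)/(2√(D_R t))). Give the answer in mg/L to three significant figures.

Retardation factor R = 1 + ρ_b·K_d/n = 1 + 1.92 × 6.7/0.21 = 62.26.
Sorption retards both mechanisms: v_R = v/R = 0.002313 m/day, D_R = D/R = 0.02136 m²/day.
v_R·t = 0.002313 × 739 = 1.709307 m; 2√(D_R t) = 7.946 m; argument = (4.02 − 1.709307)/7.946 = 0.2908.
C = C₀ × ½·erfc(0.2908) = 67.2 × 0.3404 = 22.9 mg/L.

22.9 mg/L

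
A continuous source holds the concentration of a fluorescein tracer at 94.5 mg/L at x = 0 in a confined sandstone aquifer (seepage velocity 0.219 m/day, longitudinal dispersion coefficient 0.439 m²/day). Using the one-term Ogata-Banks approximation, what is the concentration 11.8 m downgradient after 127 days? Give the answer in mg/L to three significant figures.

For a continuous step input, C/C₀ ≈ ½·erfc((x−vt)/(2√(Dt))).
vt = 0.219 × 127 = 27.813 m and 2√(Dt) = 2√(0.439 × 127) = 14.93 m.
Argument (x−vt)/(2√(Dt)) = (11.8 − 27.813)/14.93 = -1.073; ½·erfc(-1.073) = 0.9354.
C = 94.5 × 0.9354 = 88.4 mg/L.

88.4 mg/L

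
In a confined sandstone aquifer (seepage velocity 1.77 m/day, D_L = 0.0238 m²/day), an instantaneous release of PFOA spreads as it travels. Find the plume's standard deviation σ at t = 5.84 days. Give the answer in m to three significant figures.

0.527 m

Dispersive spreading gives a Gaussian with σ² = 2Dt; advection only shifts the center.
σ = √(2 × 0.0238 × 5.84) = 0.527 m.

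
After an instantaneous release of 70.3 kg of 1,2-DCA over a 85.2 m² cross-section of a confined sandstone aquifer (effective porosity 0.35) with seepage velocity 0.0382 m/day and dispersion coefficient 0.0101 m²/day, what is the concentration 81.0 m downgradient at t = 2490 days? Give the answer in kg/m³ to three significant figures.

For an instantaneous plane source, C(x,t) = M/(n_e·A·√(4πDt)) · exp(−(x−vt)²/(4Dt)), with n_e·A the pore (flow) area.
Plume center vt = 0.0382 × 2490 = 95.118 m, so the well at 81.0 m is 14.118 m upgradient of the peak.
√(4πDt) = 17.78 m, giving peak height M/(n_e·A·√(4πDt)) = 70.3/(0.35 × 85.2 × 17.78) = 0.1326 kg/m³.
(x−vt)²/(4Dt) = (-14.118)²/(4 × 0.0101 × 2490) = 1.981; exp(−1.981) = 0.1379.
C = 0.1326 × 0.1379 = 0.0183 kg/m³.

0.0183 kg/m³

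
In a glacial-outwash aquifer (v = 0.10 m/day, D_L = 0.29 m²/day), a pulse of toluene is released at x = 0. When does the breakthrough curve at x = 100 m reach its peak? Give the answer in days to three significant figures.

For the 1D instantaneous-source solution, setting ∂C/∂t = 0 at fixed x gives v²t² + 2Dt − x² = 0, so t = (√(D² + v²x²) − D)/v².
√(D² + v²x²) = √(0.29² + 0.10² × 100²) = 10.00; v² = 0.01.
t = (10.00 − 0.29)/0.01 = 971 days (vs. the pure-advection estimate x/v = 1000 d).

971 days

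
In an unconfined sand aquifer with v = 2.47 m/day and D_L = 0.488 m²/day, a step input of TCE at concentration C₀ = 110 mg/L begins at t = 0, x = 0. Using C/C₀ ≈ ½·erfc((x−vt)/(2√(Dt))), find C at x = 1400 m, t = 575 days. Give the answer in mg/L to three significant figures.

For a continuous step input, C/C₀ ≈ ½·erfc((x−vt)/(2√(Dt))).
vt = 2.47 × 575 = 1420.25 m and 2√(Dt) = 2√(0.488 × 575) = 33.50 m.
Argument (x−vt)/(2√(Dt)) = (1400 − 1420.25)/33.50 = -0.6045; ½·erfc(-0.6045) = 0.8037.
C = 110 × 0.8037 = 88.4 mg/L.

88.4 mg/L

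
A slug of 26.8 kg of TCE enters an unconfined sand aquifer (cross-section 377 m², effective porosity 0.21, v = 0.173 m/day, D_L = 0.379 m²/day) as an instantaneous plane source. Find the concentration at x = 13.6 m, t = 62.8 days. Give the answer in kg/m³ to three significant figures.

0.0181 kg/m³

For an instantaneous plane source, C(x,t) = M/(n_e·A·√(4πDt)) · exp(−(x−vt)²/(4Dt)), with n_e·A the pore (flow) area.
Plume center vt = 0.173 × 62.8 = 10.8644 m, so the well at 13.6 m is 2.7356 m downgradient of the peak.
√(4πDt) = 17.29 m, giving peak height M/(n_e·A·√(4πDt)) = 26.8/(0.21 × 377 × 17.29) = 0.01958 kg/m³.
(x−vt)²/(4Dt) = (2.7356)²/(4 × 0.379 × 62.8) = 0.07860; exp(−0.07860) = 0.9244.
C = 0.01958 × 0.9244 = 0.0181 kg/m³.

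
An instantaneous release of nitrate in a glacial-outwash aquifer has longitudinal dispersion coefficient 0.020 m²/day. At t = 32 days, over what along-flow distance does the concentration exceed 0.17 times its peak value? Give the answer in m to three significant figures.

The plume is Gaussian with σ = √(2Dt) = √(2 × 0.020 × 32) = 1.131 m.
C/C_peak = exp(−Δx²/(2σ²)) = 0.17 ⇒ Δx = σ·√(−2 ln 0.17) = 1.131 × 1.883 = 2.130 m.
Width = 2Δx = 4.26 m.

4.26 m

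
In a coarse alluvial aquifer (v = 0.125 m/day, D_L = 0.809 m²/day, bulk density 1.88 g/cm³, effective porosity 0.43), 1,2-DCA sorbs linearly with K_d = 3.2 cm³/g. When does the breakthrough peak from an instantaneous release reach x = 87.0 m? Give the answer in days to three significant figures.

Retardation factor R = 1 + ρ_b·K_d/n = 1 + 1.88 × 3.2/0.43 = 14.99.
Sorption retards both mechanisms: v_R = v/R = 0.008339 m/day, D_R = D/R = 0.05397 m²/day.
Peak time from v_R²t² + 2D_R t − x² = 0: t = (√(D_R² + v_R²x²) − D_R)/v_R².
√(D_R² + v_R²x²) = √(0.05397² + 0.008339² × 87.0²) = 0.7275; v_R² = 6.954e-05.
t = (0.7275 − 0.05397)/6.954e-05 = 9690 days.

9690 days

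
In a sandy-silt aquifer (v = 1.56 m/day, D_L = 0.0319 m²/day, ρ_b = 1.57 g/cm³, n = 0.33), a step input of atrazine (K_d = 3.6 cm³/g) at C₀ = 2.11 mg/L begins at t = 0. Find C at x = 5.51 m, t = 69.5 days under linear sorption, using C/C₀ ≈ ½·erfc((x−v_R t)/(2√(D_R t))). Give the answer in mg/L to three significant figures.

1.75 mg/L

Retardation factor R = 1 + ρ_b·K_d/n = 1 + 1.57 × 3.6/0.33 = 18.13.
Sorption retards both mechanisms: v_R = v/R = 0.08605 m/day, D_R = D/R = 0.001760 m²/day.
v_R·t = 0.08605 × 69.5 = 5.980475 m; 2√(D_R t) = 0.6995 m; argument = (5.51 − 5.980475)/0.6995 = -0.6726.
C = C₀ × ½·erfc(-0.6726) = 2.11 × 0.8292 = 1.75 mg/L.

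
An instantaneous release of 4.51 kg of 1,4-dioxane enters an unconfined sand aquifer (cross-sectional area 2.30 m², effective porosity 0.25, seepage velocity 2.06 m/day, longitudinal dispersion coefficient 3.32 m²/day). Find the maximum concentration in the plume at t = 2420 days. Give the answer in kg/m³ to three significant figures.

0.0247 kg/m³

The peak of an instantaneous 1D plume sits at x = vt; there the Gaussian factor is 1 and C_max = M/(n_e·A·√(4πDt)), where n_e·A is the pore area the mass is dissolved in.
√(4πDt) = √(4π × 3.32 × 2420) = 317.7 m, so C_max = 4.51/(0.25 × 2.30 × 317.7) = 0.0247 kg/m³.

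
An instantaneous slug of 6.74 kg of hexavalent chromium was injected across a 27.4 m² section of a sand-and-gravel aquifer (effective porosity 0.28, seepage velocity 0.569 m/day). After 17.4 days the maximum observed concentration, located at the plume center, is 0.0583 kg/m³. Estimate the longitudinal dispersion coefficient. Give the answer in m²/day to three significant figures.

1.04 m²/day

At the plume center C_max = M/(n_e·A·√(4πDt)), so D = M²/(4πt·(n_e·A·C_max)²).
n_e·A·C_max = 0.28 × 27.4 × 0.0583 = 0.4473 kg/m.
D = 6.74²/(4π × 17.4 × 0.4473²) = 1.04 m²/day.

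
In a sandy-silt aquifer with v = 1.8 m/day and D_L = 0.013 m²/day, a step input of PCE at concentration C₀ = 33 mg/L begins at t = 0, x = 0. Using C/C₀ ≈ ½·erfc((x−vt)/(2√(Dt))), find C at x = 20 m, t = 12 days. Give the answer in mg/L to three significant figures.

For a continuous step input, C/C₀ ≈ ½·erfc((x−vt)/(2√(Dt))).
vt = 1.8 × 12 = 21.6 m and 2√(Dt) = 2√(0.013 × 12) = 0.7899 m.
Argument (x−vt)/(2√(Dt)) = (20 − 21.6)/0.7899 = -2.026; ½·erfc(-2.026) = 0.9979.
C = 33 × 0.9979 = 32.9 mg/L.

32.9 mg/L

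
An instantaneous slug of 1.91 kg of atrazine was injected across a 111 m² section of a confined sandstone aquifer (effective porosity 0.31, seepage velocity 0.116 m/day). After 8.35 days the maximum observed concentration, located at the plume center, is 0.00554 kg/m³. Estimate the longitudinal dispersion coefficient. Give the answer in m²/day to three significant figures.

At the plume center C_max = M/(n_e·A·√(4πDt)), so D = M²/(4πt·(n_e·A·C_max)²).
n_e·A·C_max = 0.31 × 111 × 0.00554 = 0.1906 kg/m.
D = 1.91²/(4π × 8.35 × 0.1906²) = 0.957 m²/day.

0.957 m²/day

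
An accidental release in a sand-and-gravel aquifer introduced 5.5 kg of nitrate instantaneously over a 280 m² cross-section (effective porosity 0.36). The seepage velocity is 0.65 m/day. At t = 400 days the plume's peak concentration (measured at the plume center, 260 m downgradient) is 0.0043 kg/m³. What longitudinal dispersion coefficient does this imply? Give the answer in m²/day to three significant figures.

At the plume center C_max = M/(n_e·A·√(4πDt)), so D = M²/(4πt·(n_e·A·C_max)²).
n_e·A·C_max = 0.36 × 280 × 0.0043 = 0.4334 kg/m.
D = 5.5²/(4π × 400 × 0.4334²) = 0.0320 m²/day.

0.0320 m²/day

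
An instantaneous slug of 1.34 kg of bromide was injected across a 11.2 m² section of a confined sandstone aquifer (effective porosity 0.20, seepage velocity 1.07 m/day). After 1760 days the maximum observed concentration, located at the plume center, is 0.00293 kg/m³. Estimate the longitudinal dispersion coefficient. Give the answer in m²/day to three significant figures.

1.88 m²/day

At the plume center C_max = M/(n_e·A·√(4πDt)), so D = M²/(4πt·(n_e·A·C_max)²).
n_e·A·C_max = 0.20 × 11.2 × 0.00293 = 0.006563 kg/m.
D = 1.34²/(4π × 1760 × 0.006563²) = 1.88 m²/day.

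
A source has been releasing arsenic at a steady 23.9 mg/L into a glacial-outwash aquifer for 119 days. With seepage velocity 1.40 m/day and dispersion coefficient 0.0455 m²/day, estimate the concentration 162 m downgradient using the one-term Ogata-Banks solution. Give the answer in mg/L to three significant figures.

22.0 mg/L

For a continuous step input, C/C₀ ≈ ½·erfc((x−vt)/(2√(Dt))).
vt = 1.40 × 119 = 166.6 m and 2√(Dt) = 2√(0.0455 × 119) = 4.654 m.
Argument (x−vt)/(2√(Dt)) = (162 − 166.6)/4.654 = -0.9884; ½·erfc(-0.9884) = 0.9189.
C = 23.9 × 0.9189 = 22.0 mg/L.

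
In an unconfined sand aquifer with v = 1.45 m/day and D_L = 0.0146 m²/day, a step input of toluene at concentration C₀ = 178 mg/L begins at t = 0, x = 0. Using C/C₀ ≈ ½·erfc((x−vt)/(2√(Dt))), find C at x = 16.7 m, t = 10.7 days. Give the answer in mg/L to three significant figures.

For a continuous step input, C/C₀ ≈ ½·erfc((x−vt)/(2√(Dt))).
vt = 1.45 × 10.7 = 15.515 m and 2√(Dt) = 2√(0.0146 × 10.7) = 0.7905 m.
Argument (x−vt)/(2√(Dt)) = (16.7 − 15.515)/0.7905 = 1.499; ½·erfc(1.499) = 0.01701.
C = 178 × 0.01701 = 3.03 mg/L.

3.03 mg/L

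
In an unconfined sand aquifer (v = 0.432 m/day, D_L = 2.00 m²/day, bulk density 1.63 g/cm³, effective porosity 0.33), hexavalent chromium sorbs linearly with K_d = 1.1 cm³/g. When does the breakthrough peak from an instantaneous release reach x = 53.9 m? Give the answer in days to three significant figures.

Retardation factor R = 1 + ρ_b·K_d/n = 1 + 1.63 × 1.1/0.33 = 6.433.
Sorption retards both mechanisms: v_R = v/R = 0.06715 m/day, D_R = D/R = 0.3109 m²/day.
Peak time from v_R²t² + 2D_R t − x² = 0: t = (√(D_R² + v_R²x²) − D_R)/v_R².
√(D_R² + v_R²x²) = √(0.3109² + 0.06715² × 53.9²) = 3.633; v_R² = 0.004509.
t = (3.633 − 0.3109)/0.004509 = 737 days.

737 days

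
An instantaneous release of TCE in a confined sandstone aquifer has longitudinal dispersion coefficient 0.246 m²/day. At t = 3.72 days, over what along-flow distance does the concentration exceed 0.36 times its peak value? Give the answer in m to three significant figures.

The plume is Gaussian with σ = √(2Dt) = √(2 × 0.246 × 3.72) = 1.353 m.
C/C_peak = exp(−Δx²/(2σ²)) = 0.36 ⇒ Δx = σ·√(−2 ln 0.36) = 1.353 × 1.429 = 1.933 m.
Width = 2Δx = 3.87 m.

3.87 m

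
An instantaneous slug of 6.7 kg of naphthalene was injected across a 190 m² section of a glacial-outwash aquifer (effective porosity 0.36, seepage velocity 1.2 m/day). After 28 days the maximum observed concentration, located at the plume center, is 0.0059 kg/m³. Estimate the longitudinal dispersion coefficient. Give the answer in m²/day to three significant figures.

At the plume center C_max = M/(n_e·A·√(4πDt)), so D = M²/(4πt·(n_e·A·C_max)²).
n_e·A·C_max = 0.36 × 190 × 0.0059 = 0.4036 kg/m.
D = 6.7²/(4π × 28 × 0.4036²) = 0.783 m²/day.

0.783 m²/day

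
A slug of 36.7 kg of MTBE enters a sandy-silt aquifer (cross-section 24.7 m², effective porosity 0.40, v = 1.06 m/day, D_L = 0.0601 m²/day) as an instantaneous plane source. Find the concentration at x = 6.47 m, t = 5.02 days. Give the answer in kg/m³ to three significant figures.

For an instantaneous plane source, C(x,t) = M/(n_e·A·√(4πDt)) · exp(−(x−vt)²/(4Dt)), with n_e·A the pore (flow) area.
Plume center vt = 1.06 × 5.02 = 5.3212 m, so the well at 6.47 m is 1.1488 m downgradient of the peak.
√(4πDt) = 1.947 m, giving peak height M/(n_e·A·√(4πDt)) = 36.7/(0.40 × 24.7 × 1.947) = 1.908 kg/m³.
(x−vt)²/(4Dt) = (1.1488)²/(4 × 0.0601 × 5.02) = 1.094; exp(−1.094) = 0.3349.
C = 1.908 × 0.3349 = 0.639 kg/m³.

0.639 kg/m³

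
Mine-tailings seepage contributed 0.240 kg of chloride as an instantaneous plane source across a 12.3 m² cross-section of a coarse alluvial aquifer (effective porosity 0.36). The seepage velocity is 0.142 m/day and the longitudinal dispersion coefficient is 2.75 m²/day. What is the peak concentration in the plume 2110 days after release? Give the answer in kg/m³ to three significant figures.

The peak of an instantaneous 1D plume sits at x = vt; there the Gaussian factor is 1 and C_max = M/(n_e·A·√(4πDt)), where n_e·A is the pore area the mass is dissolved in.
√(4πDt) = √(4π × 2.75 × 2110) = 270.0 m, so C_max = 0.240/(0.36 × 12.3 × 270.0) = 0.000201 kg/m³.

0.000201 kg/m³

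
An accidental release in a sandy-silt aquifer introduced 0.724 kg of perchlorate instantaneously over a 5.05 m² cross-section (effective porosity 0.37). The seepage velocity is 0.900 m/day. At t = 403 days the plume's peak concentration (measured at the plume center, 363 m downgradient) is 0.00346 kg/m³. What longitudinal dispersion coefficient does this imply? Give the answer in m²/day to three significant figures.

At the plume center C_max = M/(n_e·A·√(4πDt)), so D = M²/(4πt·(n_e·A·C_max)²).
n_e·A·C_max = 0.37 × 5.05 × 0.00346 = 0.006465 kg/m.
D = 0.724²/(4π × 403 × 0.006465²) = 2.48 m²/day.

2.48 m²/day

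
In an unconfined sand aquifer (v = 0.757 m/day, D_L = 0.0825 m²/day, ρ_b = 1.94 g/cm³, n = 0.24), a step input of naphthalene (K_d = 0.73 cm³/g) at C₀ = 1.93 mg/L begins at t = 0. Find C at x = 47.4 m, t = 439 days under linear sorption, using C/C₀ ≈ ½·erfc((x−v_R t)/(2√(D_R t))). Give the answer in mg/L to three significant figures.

1.14 mg/L

Retardation factor R = 1 + ρ_b·K_d/n = 1 + 1.94 × 0.73/0.24 = 6.901.
Sorption retards both mechanisms: v_R = v/R = 0.1097 m/day, D_R = D/R = 0.01195 m²/day.
v_R·t = 0.1097 × 439 = 48.1583 m; 2√(D_R t) = 4.581 m; argument = (47.4 − 48.1583)/4.581 = -0.1655.
C = C₀ × ½·erfc(-0.1655) = 1.93 × 0.5925 = 1.14 mg/L.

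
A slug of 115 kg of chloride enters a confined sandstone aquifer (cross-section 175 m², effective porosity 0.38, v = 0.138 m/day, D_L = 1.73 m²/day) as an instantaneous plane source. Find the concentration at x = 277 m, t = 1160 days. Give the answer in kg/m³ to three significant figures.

0.00198 kg/m³

For an instantaneous plane source, C(x,t) = M/(n_e·A·√(4πDt)) · exp(−(x−vt)²/(4Dt)), with n_e·A the pore (flow) area.
Plume center vt = 0.138 × 1160 = 160.08 m, so the well at 277 m is 116.92 m downgradient of the peak.
√(4πDt) = 158.8 m, giving peak height M/(n_e·A·√(4πDt)) = 115/(0.38 × 175 × 158.8) = 0.01089 kg/m³.
(x−vt)²/(4Dt) = (116.92)²/(4 × 1.73 × 1160) = 1.703; exp(−1.703) = 0.1821.
C = 0.01089 × 0.1821 = 0.00198 kg/m³.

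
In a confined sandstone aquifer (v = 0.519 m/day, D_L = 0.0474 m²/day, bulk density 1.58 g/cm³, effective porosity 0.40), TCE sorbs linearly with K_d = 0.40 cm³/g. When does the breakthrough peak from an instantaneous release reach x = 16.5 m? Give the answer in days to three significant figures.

81.6 days

Retardation factor R = 1 + ρ_b·K_d/n = 1 + 1.58 × 0.40/0.40 = 2.580.
Sorption retards both mechanisms: v_R = v/R = 0.2012 m/day, D_R = D/R = 0.01837 m²/day.
Peak time from v_R²t² + 2D_R t − x² = 0: t = (√(D_R² + v_R²x²) − D_R)/v_R².
√(D_R² + v_R²x²) = √(0.01837² + 0.2012² × 16.5²) = 3.320; v_R² = 0.04048.
t = (3.320 − 0.01837)/0.04048 = 81.6 days.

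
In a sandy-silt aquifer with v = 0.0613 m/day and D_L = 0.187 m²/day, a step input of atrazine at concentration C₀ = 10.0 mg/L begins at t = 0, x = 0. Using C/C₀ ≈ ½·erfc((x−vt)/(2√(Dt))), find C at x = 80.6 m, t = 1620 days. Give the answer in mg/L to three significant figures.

For a continuous step input, C/C₀ ≈ ½·erfc((x−vt)/(2√(Dt))).
vt = 0.0613 × 1620 = 99.306 m and 2√(Dt) = 2√(0.187 × 1620) = 34.81 m.
Argument (x−vt)/(2√(Dt)) = (80.6 − 99.306)/34.81 = -0.5374; ½·erfc(-0.5374) = 0.7764.
C = 10.0 × 0.7764 = 7.76 mg/L.

7.76 mg/L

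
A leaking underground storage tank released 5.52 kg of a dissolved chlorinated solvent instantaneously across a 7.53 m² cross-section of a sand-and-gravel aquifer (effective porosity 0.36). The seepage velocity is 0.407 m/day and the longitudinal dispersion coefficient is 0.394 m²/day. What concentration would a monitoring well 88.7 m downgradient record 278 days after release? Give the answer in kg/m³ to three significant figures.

0.0140 kg/m³

For an instantaneous plane source, C(x,t) = M/(n_e·A·√(4πDt)) · exp(−(x−vt)²/(4Dt)), with n_e·A the pore (flow) area.
Plume center vt = 0.407 × 278 = 113.146 m, so the well at 88.7 m is 24.446 m upgradient of the peak.
√(4πDt) = 37.10 m, giving peak height M/(n_e·A·√(4πDt)) = 5.52/(0.36 × 7.53 × 37.10) = 0.05489 kg/m³.
(x−vt)²/(4Dt) = (-24.446)²/(4 × 0.394 × 278) = 1.364; exp(−1.364) = 0.2556.
C = 0.05489 × 0.2556 = 0.0140 kg/m³.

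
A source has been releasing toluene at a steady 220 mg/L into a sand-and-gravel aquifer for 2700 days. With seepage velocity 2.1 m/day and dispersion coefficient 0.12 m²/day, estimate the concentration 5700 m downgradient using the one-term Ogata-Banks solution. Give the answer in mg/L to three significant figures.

For a continuous step input, C/C₀ ≈ ½·erfc((x−vt)/(2√(Dt))).
vt = 2.1 × 2700 = 5670 m and 2√(Dt) = 2√(0.12 × 2700) = 36.00 m.
Argument (x−vt)/(2√(Dt)) = (5700 − 5670)/36.00 = 0.8333; ½·erfc(0.8333) = 0.1193.
C = 220 × 0.1193 = 26.2 mg/L.

26.2 mg/L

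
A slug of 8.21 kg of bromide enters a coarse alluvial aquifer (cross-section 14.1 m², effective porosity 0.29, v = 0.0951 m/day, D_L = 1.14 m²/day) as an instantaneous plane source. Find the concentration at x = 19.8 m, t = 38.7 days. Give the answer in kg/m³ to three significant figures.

0.0196 kg/m³

For an instantaneous plane source, C(x,t) = M/(n_e·A·√(4πDt)) · exp(−(x−vt)²/(4Dt)), with n_e·A the pore (flow) area.
Plume center vt = 0.0951 × 38.7 = 3.68037 m, so the well at 19.8 m is 16.11963 m downgradient of the peak.
√(4πDt) = 23.55 m, giving peak height M/(n_e·A·√(4πDt)) = 8.21/(0.29 × 14.1 × 23.55) = 0.08526 kg/m³.
(x−vt)²/(4Dt) = (16.11963)²/(4 × 1.14 × 38.7) = 1.472; exp(−1.472) = 0.2295.
C = 0.08526 × 0.2295 = 0.0196 kg/m³.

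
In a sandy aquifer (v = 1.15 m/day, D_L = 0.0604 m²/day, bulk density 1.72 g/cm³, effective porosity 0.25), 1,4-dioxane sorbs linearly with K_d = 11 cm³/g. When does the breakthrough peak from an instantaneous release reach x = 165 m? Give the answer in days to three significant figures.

Retardation factor R = 1 + ρ_b·K_d/n = 1 + 1.72 × 11/0.25 = 76.68.
Sorption retards both mechanisms: v_R = v/R = 0.01500 m/day, D_R = D/R = 0.0007877 m²/day.
Peak time from v_R²t² + 2D_R t − x² = 0: t = (√(D_R² + v_R²x²) − D_R)/v_R².
√(D_R² + v_R²x²) = √(0.0007877² + 0.01500² × 165²) = 2.475; v_R² = 0.0002250.
t = (2.475 − 0.0007877)/0.0002250 = 11000 days.

11000 days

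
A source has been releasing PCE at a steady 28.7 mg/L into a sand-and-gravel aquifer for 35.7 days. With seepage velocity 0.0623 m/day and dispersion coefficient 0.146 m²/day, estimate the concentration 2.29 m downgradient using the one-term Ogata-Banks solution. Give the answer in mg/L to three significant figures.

14.1 mg/L

For a continuous step input, C/C₀ ≈ ½·erfc((x−vt)/(2√(Dt))).
vt = 0.0623 × 35.7 = 2.22411 m and 2√(Dt) = 2√(0.146 × 35.7) = 4.566 m.
Argument (x−vt)/(2√(Dt)) = (2.29 − 2.22411)/4.566 = 0.01443; ½·erfc(0.01443) = 0.4919.
C = 28.7 × 0.4919 = 14.1 mg/L.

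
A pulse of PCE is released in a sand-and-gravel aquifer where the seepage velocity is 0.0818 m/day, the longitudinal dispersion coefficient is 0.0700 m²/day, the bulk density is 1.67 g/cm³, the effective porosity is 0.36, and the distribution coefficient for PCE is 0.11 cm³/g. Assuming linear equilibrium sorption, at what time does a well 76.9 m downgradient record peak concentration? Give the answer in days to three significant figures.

1400 days

Retardation factor R = 1 + ρ_b·K_d/n = 1 + 1.67 × 0.11/0.36 = 1.510.
Sorption retards both mechanisms: v_R = v/R = 0.05417 m/day, D_R = D/R = 0.04636 m²/day.
Peak time from v_R²t² + 2D_R t − x² = 0: t = (√(D_R² + v_R²x²) − D_R)/v_R².
√(D_R² + v_R²x²) = √(0.04636² + 0.05417² × 76.9²) = 4.166; v_R² = 0.002934.
t = (4.166 − 0.04636)/0.002934 = 1400 days.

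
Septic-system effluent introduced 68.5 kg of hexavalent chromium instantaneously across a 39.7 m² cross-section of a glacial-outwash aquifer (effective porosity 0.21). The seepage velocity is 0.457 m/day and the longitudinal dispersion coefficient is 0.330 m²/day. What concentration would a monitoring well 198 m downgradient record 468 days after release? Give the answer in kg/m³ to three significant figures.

0.124 kg/m³

For an instantaneous plane source, C(x,t) = M/(n_e·A·√(4πDt)) · exp(−(x−vt)²/(4Dt)), with n_e·A the pore (flow) area.
Plume center vt = 0.457 × 468 = 213.876 m, so the well at 198 m is 15.876 m upgradient of the peak.
√(4πDt) = 44.05 m, giving peak height M/(n_e·A·√(4πDt)) = 68.5/(0.21 × 39.7 × 44.05) = 0.1865 kg/m³.
(x−vt)²/(4Dt) = (-15.876)²/(4 × 0.330 × 468) = 0.4080; exp(−0.4080) = 0.6650.
C = 0.1865 × 0.6650 = 0.124 kg/m³.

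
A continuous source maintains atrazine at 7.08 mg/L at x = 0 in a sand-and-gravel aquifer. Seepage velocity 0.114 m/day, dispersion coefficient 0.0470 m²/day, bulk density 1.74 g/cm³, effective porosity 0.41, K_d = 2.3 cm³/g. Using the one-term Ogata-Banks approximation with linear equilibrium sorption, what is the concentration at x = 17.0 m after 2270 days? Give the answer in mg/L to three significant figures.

6.68 mg/L

Retardation factor R = 1 + ρ_b·K_d/n = 1 + 1.74 × 2.3/0.41 = 10.76.
Sorption retards both mechanisms: v_R = v/R = 0.01059 m/day, D_R = D/R = 0.004368 m²/day.
v_R·t = 0.01059 × 2270 = 24.0393 m; 2√(D_R t) = 6.298 m; argument = (17.0 − 24.0393)/6.298 = -1.118.
C = C₀ × ½·erfc(-1.118) = 7.08 × 0.9431 = 6.68 mg/L.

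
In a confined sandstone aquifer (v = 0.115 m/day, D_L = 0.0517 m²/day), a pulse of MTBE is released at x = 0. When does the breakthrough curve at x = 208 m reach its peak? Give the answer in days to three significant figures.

For the 1D instantaneous-source solution, setting ∂C/∂t = 0 at fixed x gives v²t² + 2Dt − x² = 0, so t = (√(D² + v²x²) − D)/v².
√(D² + v²x²) = √(0.0517² + 0.115² × 208²) = 23.92; v² = 0.013225.
t = (23.92 − 0.0517)/0.013225 = 1800 days (vs. the pure-advection estimate x/v = 1810 d).

1800 days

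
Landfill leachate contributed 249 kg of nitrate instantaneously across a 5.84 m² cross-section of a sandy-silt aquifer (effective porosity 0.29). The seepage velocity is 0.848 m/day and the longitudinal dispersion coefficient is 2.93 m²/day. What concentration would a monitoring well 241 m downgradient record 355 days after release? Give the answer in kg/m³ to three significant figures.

For an instantaneous plane source, C(x,t) = M/(n_e·A·√(4πDt)) · exp(−(x−vt)²/(4Dt)), with n_e·A the pore (flow) area.
Plume center vt = 0.848 × 355 = 301.04 m, so the well at 241 m is 60.04 m upgradient of the peak.
√(4πDt) = 114.3 m, giving peak height M/(n_e·A·√(4πDt)) = 249/(0.29 × 5.84 × 114.3) = 1.286 kg/m³.
(x−vt)²/(4Dt) = (-60.04)²/(4 × 2.93 × 355) = 0.8664; exp(−0.8664) = 0.4205.
C = 1.286 × 0.4205 = 0.541 kg/m³.

0.541 kg/m³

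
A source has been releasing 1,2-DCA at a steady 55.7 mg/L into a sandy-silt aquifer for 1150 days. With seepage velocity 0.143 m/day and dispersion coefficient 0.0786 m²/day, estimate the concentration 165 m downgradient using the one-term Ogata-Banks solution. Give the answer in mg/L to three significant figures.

For a continuous step input, C/C₀ ≈ ½·erfc((x−vt)/(2√(Dt))).
vt = 0.143 × 1150 = 164.45 m and 2√(Dt) = 2√(0.0786 × 1150) = 19.01 m.
Argument (x−vt)/(2√(Dt)) = (165 − 164.45)/19.01 = 0.02893; ½·erfc(0.02893) = 0.4837.
C = 55.7 × 0.4837 = 26.9 mg/L.

26.9 mg/L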